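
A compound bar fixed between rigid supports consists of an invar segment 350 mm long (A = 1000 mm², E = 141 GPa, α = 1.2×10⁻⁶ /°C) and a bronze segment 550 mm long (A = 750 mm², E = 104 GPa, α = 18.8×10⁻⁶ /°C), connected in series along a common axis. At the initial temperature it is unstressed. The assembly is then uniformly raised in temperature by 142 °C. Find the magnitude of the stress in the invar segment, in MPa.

σ ≈ 160 MPa (compressive)

Free thermal expansion of the whole bar: Σ αᵢΔT Lᵢ = 1.2×10⁻⁶×142×350 + 18.8×10⁻⁶×142×550 = 1.528 mm.
The walls prevent any net length change, so an axial force P (same in every segment) develops. Compatibility: P · Σ Lᵢ/(AᵢEᵢ) = δ_free.
Σ Lᵢ/(AᵢEᵢ) = 350/(1000×141×10³) + 550/(750×104×10³) = 9.534×10⁻⁶ mm/N.
Hence P = δ_free / Σ(L/AE) = 1.528/9.534×10⁻⁶ = 160.3 kN (compressive).
σ_{invar} = P / A = 160300 / 1000 = 160.3 MPa.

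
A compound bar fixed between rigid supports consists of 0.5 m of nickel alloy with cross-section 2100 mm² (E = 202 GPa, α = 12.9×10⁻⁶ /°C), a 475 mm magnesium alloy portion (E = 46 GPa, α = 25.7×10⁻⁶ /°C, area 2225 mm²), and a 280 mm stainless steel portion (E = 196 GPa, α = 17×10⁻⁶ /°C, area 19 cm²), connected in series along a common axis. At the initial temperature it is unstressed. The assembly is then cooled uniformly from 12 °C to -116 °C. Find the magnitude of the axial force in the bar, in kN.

If the supports were absent, the total length change would be Σ αᵢΔT Lᵢ = 12.9×10⁻⁶×128×500 + 25.7×10⁻⁶×128×475 + 17×10⁻⁶×128×280 = 2.997 mm.
The walls prevent any net length change, so an axial force P (same in every segment) develops. Compatibility: P · Σ Lᵢ/(AᵢEᵢ) = δ_free.
The series flexibility is Σ Lᵢ/(AᵢEᵢ) = 500/(2100×202×10³) + 475/(2225×46×10³) + 280/(1900×196×10³) = 6.572×10⁻⁶ mm/N.
P = 2.997 / 6.572×10⁻⁶ = 456100 N = 456.1 kN, tensile.

P ≈ 456 kN (tensile)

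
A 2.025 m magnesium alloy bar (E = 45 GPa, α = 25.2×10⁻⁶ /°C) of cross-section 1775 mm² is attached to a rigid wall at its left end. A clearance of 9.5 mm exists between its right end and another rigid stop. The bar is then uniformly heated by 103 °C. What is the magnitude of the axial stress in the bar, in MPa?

σ ≈ 0 MPa

Unrestrained expansion: δ_free = αΔT L = 25.2×10⁻⁶ × 103 × 2025 = 5.256 mm.
Since δ_free = 5.26 mm is less than the 9.5 mm gap, the bar never touches the wall. No axial force develops.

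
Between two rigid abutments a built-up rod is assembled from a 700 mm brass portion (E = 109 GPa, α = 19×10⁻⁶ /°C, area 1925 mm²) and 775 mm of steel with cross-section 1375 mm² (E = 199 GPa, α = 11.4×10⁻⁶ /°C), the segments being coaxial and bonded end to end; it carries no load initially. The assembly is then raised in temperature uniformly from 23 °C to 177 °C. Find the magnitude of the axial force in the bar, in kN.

P ≈ 553 kN (compressive)

If the supports were absent, the total length change would be Σ αᵢΔT Lᵢ = 19×10⁻⁶×154×700 + 11.4×10⁻⁶×154×775 = 3.409 mm.
The walls prevent any net length change, so an axial force P (same in every segment) develops. Compatibility: P · Σ Lᵢ/(AᵢEᵢ) = δ_free.
Σ Lᵢ/(AᵢEᵢ) = 700/(1925×109×10³) + 775/(1375×199×10³) = 6.168×10⁻⁶ mm/N.
P = 3.409 / 6.168×10⁻⁶ = 552600 N = 552.6 kN, compressive.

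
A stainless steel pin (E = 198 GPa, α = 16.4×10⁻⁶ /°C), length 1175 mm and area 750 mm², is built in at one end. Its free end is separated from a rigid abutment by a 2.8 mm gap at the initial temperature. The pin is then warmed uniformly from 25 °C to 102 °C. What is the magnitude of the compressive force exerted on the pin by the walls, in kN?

P ≈ 0 kN

Unrestrained expansion: δ_free = αΔT L = 16.4×10⁻⁶ × 77 × 1175 = 1.484 mm.
This is smaller than the 2.8 mm clearance, so the pin expands freely without reaching the stop — the stress is zero.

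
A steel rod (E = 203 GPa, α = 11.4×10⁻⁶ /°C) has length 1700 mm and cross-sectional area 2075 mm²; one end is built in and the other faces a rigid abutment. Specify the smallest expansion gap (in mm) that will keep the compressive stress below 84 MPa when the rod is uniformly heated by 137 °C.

g ≈ 1.95 mm

Free expansion if unrestrained: δ_free = αΔT L = 11.4×10⁻⁶ × 137 × 1700 = 2.655 mm.
A stress of 84 MPa corresponds to the wall pushing the rod back by σL/E = 84×1700/(203×10³) = 0.7034 mm.
The gap must absorb the remainder: g_min = 2.655 − 0.7034 = 1.952 mm.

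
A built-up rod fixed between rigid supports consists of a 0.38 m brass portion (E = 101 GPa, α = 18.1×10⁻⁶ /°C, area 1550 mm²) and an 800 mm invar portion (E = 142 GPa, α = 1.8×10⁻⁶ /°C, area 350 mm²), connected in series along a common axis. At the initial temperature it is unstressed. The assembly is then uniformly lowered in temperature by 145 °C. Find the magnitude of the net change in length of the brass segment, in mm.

|ΔL| ≈ 0.839 mm

Free thermal contraction of the whole bar: Σ αᵢΔT Lᵢ = 18.1×10⁻⁶×145×380 + 1.8×10⁻⁶×145×800 = 1.206 mm.
The walls prevent any net length change, so an axial force P (same in every segment) develops. Compatibility: P · Σ Lᵢ/(AᵢEᵢ) = δ_free.
Σ Lᵢ/(AᵢEᵢ) = 380/(1550×101×10³) + 800/(350×142×10³) = 1.852×10⁻⁵ mm/N.
Hence P = δ_free / Σ(L/AE) = 1.206/1.852×10⁻⁵ = 65.11 kN (tensile).
For the brass segment, free thermal change = 18.1×10⁻⁶×145×380 = 0.9973 mm and elastic change from P = 65110×380/(1550×101×10³) = 0.158 mm; these oppose, so the net change is 0.839 mm (segment shortens).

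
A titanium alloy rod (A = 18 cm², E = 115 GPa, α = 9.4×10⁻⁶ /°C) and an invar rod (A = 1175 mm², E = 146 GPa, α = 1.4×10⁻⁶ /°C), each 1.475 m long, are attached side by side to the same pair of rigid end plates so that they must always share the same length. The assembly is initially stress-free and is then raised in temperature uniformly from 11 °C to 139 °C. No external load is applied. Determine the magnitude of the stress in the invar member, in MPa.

The titanium alloy has the larger α, so on heating it would change length more than the invar if both were free. The rigid plates force a common final length, so the titanium alloy is put into compression and the invar into tension, with equal and opposite forces P (no external load).
Compatibility of the two members (thermal + elastic change equal): (α₁ − α₂)ΔT = P·[1/(A₁E₁) + 1/(A₂E₂)].
|α₁ − α₂|·ΔT = 8×10⁻⁶ × 128 = 0.001024.
1/(A₁E₁) + 1/(A₂E₂) = 1/(1800×115×10³) + 1/(1175×146×10³) = 1.066×10⁻⁸ N⁻¹.
P = 0.001024 / 1.066×10⁻⁸ = 96060 N = 96.06 kN.
σ_{invar} = P/A₂ = 96060/1175 = 81.75 MPa, tensile.

σ ≈ 81.8 MPa (tensile)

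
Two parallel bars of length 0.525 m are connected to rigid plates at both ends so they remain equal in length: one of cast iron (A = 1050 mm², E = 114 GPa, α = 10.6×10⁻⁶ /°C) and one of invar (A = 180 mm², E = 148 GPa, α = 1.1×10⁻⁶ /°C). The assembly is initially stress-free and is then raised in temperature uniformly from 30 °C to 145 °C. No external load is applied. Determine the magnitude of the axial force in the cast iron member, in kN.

P ≈ 23.8 kN (compressive in the cast iron)

The cast iron has the larger α, so on heating it would change length more than the invar if both were free. The rigid plates force a common final length, so the cast iron is put into compression and the invar into tension, with equal and opposite forces P (no external load).
Compatibility of the two members (thermal + elastic change equal): (α₁ − α₂)ΔT = P·[1/(A₁E₁) + 1/(A₂E₂)].
|α₁ − α₂|·ΔT = 9.5×10⁻⁶ × 115 = 0.001092.
1/(A₁E₁) + 1/(A₂E₂) = 1/(1050×114×10³) + 1/(180×148×10³) = 4.589×10⁻⁸ N⁻¹.
P = 0.001092 / 4.589×10⁻⁸ = 23810 N = 23.81 kN.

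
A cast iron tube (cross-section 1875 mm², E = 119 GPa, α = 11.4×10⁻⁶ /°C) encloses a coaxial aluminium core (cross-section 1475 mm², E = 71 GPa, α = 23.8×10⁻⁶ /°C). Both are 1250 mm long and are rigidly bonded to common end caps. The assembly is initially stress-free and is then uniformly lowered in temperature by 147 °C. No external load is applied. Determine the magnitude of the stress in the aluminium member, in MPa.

σ ≈ 88.1 MPa (tensile)

Equilibrium of a rigid end plate with no external load gives equal and opposite internal forces ±P in the two members. Since α_{aluminium} > α_{cast iron}, cooling drives the aluminium into tension and the cast iron into compression.
Setting the final lengths equal and cancelling L: (α₁ − α₂)ΔT = P/(A₁E₁) + P/(A₂E₂).
|α₁ − α₂|·ΔT = 12.4×10⁻⁶ × 147 = 0.001823.
1/(A₁E₁) + 1/(A₂E₂) = 1/(1875×119×10³) + 1/(1475×71×10³) = 1.403×10⁻⁸ N⁻¹.
P = 0.001823 / 1.403×10⁻⁸ = 129900 N = 129.9 kN.
σ_{aluminium} = P/A₂ = 129900/1475 = 88.08 MPa, tensile.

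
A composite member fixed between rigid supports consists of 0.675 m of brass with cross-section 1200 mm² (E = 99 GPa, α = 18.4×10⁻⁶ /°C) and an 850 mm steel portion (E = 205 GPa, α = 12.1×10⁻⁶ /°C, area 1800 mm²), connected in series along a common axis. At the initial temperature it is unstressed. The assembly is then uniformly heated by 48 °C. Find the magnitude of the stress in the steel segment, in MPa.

Free thermal expansion of the whole bar: Σ αᵢΔT Lᵢ = 18.4×10⁻⁶×48×675 + 12.1×10⁻⁶×48×850 = 1.09 mm.
The rigid supports impose zero overall length change; the single axial force P common to all segments must satisfy P Σ Lᵢ/(AᵢEᵢ) = δ_free.
Σ Lᵢ/(AᵢEᵢ) = 675/(1200×99×10³) + 850/(1800×205×10³) = 7.985×10⁻⁶ mm/N.
P = 1.09 / 7.985×10⁻⁶ = 136500 N = 136.5 kN, compressive.
σ_{steel} = P / A = 136500 / 1800 = 75.82 MPa.

σ ≈ 75.8 MPa (compressive)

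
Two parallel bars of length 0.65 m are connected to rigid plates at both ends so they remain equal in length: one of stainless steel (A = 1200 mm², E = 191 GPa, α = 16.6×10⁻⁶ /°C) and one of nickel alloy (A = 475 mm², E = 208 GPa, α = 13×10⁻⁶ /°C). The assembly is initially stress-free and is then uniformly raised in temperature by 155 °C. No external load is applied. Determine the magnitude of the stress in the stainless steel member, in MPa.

σ ≈ 32.1 MPa (compressive)

The stainless steel has the larger α, so on heating it would change length more than the nickel alloy if both were free. The rigid plates force a common final length, so the stainless steel is put into compression and the nickel alloy into tension, with equal and opposite forces P (no external load).
Setting the final lengths equal and cancelling L: (α₁ − α₂)ΔT = P/(A₁E₁) + P/(A₂E₂).
|α₁ − α₂|·ΔT = 3.6×10⁻⁶ × 155 = 0.000558.
1/(A₁E₁) + 1/(A₂E₂) = 1/(1200×191×10³) + 1/(475×208×10³) = 1.448×10⁻⁸ N⁻¹.
So P = 0.000558 / 1.448×10⁻⁸ = 38.52 kN.
σ_{stainless steel} = P/A₁ = 38520/1200 = 32.1 MPa, compressive.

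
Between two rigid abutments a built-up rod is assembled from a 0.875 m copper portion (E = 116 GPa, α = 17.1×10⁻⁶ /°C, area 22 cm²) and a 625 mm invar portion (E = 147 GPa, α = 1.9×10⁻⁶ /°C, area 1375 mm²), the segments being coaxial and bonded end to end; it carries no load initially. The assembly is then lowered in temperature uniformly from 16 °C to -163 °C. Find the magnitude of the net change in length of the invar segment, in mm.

|ΔL| ≈ 1.16 mm

With the walls removed the bar would change length by δ_free = Σ αᵢΔT Lᵢ = 17.1×10⁻⁶×179×875 + 1.9×10⁻⁶×179×625 = 2.891 mm.
The rigid supports impose zero overall length change; the single axial force P common to all segments must satisfy P Σ Lᵢ/(AᵢEᵢ) = δ_free.
Σ Lᵢ/(AᵢEᵢ) = 875/(2200×116×10³) + 625/(1375×147×10³) = 6.521×10⁻⁶ mm/N.
P = 2.891 / 6.521×10⁻⁶ = 443300 N = 443.3 kN, tensile.
For the invar segment, free thermal change = 1.9×10⁻⁶×179×625 = 0.2126 mm and elastic change from P = 443300×625/(1375×147×10³) = 1.371 mm; these oppose, so the net change is 1.16 mm (segment lengthens).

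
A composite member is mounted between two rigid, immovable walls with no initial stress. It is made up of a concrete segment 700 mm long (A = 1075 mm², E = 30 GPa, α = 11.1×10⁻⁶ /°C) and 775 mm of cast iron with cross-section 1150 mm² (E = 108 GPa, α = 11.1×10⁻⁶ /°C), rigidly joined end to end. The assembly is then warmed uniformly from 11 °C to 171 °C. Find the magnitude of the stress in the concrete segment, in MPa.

σ ≈ 87.2 MPa (compressive)

Free thermal expansion of the whole bar: Σ αᵢΔT Lᵢ = 11.1×10⁻⁶×160×700 + 11.1×10⁻⁶×160×775 = 2.62 mm.
The rigid supports impose zero overall length change; the single axial force P common to all segments must satisfy P Σ Lᵢ/(AᵢEᵢ) = δ_free.
Σ Lᵢ/(AᵢEᵢ) = 700/(1075×30×10³) + 775/(1150×108×10³) = 2.795×10⁻⁵ mm/N.
So P = 2.62 / 2.795×10⁻⁵ = 93.74 kN, compressive.
σ_{concrete} = P / A = 93740 / 1075 = 87.2 MPa.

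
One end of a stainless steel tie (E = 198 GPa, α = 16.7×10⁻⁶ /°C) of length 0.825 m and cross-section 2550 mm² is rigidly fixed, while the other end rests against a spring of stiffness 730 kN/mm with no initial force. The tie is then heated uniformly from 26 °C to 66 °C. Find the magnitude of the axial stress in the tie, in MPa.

If the spring were absent the tie would lengthen by αΔT L = 16.7×10⁻⁶ × 40 × 825 = 0.5511 mm.
With a force P in the spring, the elastic change of the tie is PL/(AE) and that of the spring is P/k; compatibility requires their sum to equal δ_free.
P [ L/(AE) + 1/k ] = δ_free → P [ 825/(2550×198×10³) + 1/(730×10³) ] = 0.5511.
P = 0.5511 / 3.004×10⁻⁶ = 183500 N.
σ = P/A = 183500/2550 = 71.95 MPa.

σ ≈ 71.9 MPa (compressive)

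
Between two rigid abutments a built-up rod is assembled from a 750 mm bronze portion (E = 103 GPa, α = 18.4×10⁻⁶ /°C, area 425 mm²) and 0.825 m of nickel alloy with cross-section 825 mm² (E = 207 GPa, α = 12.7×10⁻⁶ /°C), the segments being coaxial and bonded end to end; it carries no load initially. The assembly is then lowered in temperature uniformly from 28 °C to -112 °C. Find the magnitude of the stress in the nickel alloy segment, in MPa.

If the supports were absent, the total length change would be Σ αᵢΔT Lᵢ = 18.4×10⁻⁶×140×750 + 12.7×10⁻⁶×140×825 = 3.399 mm.
The rigid supports impose zero overall length change; the single axial force P common to all segments must satisfy P Σ Lᵢ/(AᵢEᵢ) = δ_free.
Σ Lᵢ/(AᵢEᵢ) = 750/(425×103×10³) + 825/(825×207×10³) = 2.196×10⁻⁵ mm/N.
So P = 3.399 / 2.196×10⁻⁵ = 154.7 kN, tensile.
σ_{nickel alloy} = P / A = 154700 / 825 = 187.6 MPa.

σ ≈ 188 MPa (tensile)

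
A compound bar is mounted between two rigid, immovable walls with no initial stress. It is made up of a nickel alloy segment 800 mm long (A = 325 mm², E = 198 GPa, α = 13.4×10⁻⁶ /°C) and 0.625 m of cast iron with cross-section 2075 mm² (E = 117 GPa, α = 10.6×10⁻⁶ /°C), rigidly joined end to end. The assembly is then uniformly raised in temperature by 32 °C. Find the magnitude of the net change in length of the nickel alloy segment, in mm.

|ΔL| ≈ 0.117 mm

With the walls removed the bar would change length by δ_free = Σ αᵢΔT Lᵢ = 13.4×10⁻⁶×32×800 + 10.6×10⁻⁶×32×625 = 0.555 mm.
The walls prevent any net length change, so an axial force P (same in every segment) develops. Compatibility: P · Σ Lᵢ/(AᵢEᵢ) = δ_free.
Σ Lᵢ/(AᵢEᵢ) = 800/(325×198×10³) + 625/(2075×117×10³) = 1.501×10⁻⁵ mm/N.
So P = 0.555 / 1.501×10⁻⁵ = 36.99 kN, compressive.
For the nickel alloy segment, free thermal change = 13.4×10⁻⁶×32×800 = 0.343 mm and elastic change from P = 36990×800/(325×198×10³) = 0.4598 mm; these oppose, so the net change is 0.117 mm (segment shortens).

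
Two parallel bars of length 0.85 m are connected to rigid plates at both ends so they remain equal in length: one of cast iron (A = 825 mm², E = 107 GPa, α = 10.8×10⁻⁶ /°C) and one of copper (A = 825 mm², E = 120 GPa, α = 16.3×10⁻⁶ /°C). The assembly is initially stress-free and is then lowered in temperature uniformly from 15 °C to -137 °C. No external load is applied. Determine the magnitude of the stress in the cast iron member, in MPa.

Equilibrium of a rigid end plate with no external load gives equal and opposite internal forces ±P in the two members. Since α_{copper} > α_{cast iron}, cooling drives the copper into tension and the cast iron into compression.
Compatibility of the two members (thermal + elastic change equal): (α₁ − α₂)ΔT = P·[1/(A₁E₁) + 1/(A₂E₂)].
|α₁ − α₂|·ΔT = 5.5×10⁻⁶ × 152 = 0.000836.
1/(A₁E₁) + 1/(A₂E₂) = 1/(825×107×10³) + 1/(825×120×10³) = 2.143×10⁻⁸ N⁻¹.
P = 0.000836 / 2.143×10⁻⁸ = 39010 N = 39.01 kN.
σ_{cast iron} = P/A₁ = 39010/825 = 47.29 MPa, compressive.

σ ≈ 47.3 MPa (compressive)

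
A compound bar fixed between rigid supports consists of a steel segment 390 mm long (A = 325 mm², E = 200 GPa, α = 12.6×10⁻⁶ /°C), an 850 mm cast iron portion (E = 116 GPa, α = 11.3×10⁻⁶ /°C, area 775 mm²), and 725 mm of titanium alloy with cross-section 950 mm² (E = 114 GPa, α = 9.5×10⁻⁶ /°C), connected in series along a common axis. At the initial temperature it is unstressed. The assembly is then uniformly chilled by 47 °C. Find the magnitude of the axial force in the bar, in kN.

P ≈ 45.4 kN (tensile)

If the supports were absent, the total length change would be Σ αᵢΔT Lᵢ = 12.6×10⁻⁶×47×390 + 11.3×10⁻⁶×47×850 + 9.5×10⁻⁶×47×725 = 1.006 mm.
The rigid supports impose zero overall length change; the single axial force P common to all segments must satisfy P Σ Lᵢ/(AᵢEᵢ) = δ_free.
Σ Lᵢ/(AᵢEᵢ) = 390/(325×200×10³) + 850/(775×116×10³) + 725/(950×114×10³) = 2.215×10⁻⁵ mm/N.
Hence P = δ_free / Σ(L/AE) = 1.006/2.215×10⁻⁵ = 45.42 kN (tensile).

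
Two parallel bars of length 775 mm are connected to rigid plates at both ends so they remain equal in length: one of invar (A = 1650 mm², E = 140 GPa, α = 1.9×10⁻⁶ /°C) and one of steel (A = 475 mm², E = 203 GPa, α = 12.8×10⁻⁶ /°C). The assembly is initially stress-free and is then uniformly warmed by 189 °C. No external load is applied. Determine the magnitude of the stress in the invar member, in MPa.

The steel has the larger α, so on heating it would change length more than the invar if both were free. The rigid plates force a common final length, so the steel is put into compression and the invar into tension, with equal and opposite forces P (no external load).
Compatibility of the two members (thermal + elastic change equal): (α₁ − α₂)ΔT = P·[1/(A₁E₁) + 1/(A₂E₂)].
|α₁ − α₂|·ΔT = 10.9×10⁻⁶ × 189 = 0.00206.
1/(A₁E₁) + 1/(A₂E₂) = 1/(1650×140×10³) + 1/(475×203×10³) = 1.47×10⁻⁸ N⁻¹.
P = 0.00206 / 1.47×10⁻⁸ = 140100 N = 140.1 kN.
σ_{invar} = P/A₁ = 140100/1650 = 84.94 MPa, tensile.

σ ≈ 84.9 MPa (tensile)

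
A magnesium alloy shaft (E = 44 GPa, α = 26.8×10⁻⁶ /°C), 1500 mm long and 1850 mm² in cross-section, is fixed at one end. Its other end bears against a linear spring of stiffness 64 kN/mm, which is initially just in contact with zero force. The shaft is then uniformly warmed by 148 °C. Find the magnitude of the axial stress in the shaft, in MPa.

Free thermal expansion: δ_free = αΔT L = 26.8×10⁻⁶ × 148 × 1500 = 5.95 mm.
Let P be the compressive force at the spring. The shaft shortens elastically by PL/(AE) and the spring compresses by P/k; together these equal δ_free.
So P = δ_free / [L/(AE) + 1/k] = 5.95 / [ 1500/(1850×44×10³) + 1/(64×10³) ].
P = 5.95 / 3.405×10⁻⁵ = 174700 N.
σ = P/A = 174700/1850 = 94.44 MPa.

σ ≈ 94.4 MPa (compressive)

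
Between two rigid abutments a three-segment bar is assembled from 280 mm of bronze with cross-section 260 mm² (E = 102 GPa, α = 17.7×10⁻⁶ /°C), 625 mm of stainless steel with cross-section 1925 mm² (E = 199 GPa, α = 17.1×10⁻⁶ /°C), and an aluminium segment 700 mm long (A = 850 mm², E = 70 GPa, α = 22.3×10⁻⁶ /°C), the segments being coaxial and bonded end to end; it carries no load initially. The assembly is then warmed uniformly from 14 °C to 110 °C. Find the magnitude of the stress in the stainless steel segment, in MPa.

If the supports were absent, the total length change would be Σ αᵢΔT Lᵢ = 17.7×10⁻⁶×96×280 + 17.1×10⁻⁶×96×625 + 22.3×10⁻⁶×96×700 = 3 mm.
The rigid supports impose zero overall length change; the single axial force P common to all segments must satisfy P Σ Lᵢ/(AᵢEᵢ) = δ_free.
The series flexibility is Σ Lᵢ/(AᵢEᵢ) = 280/(260×102×10³) + 625/(1925×199×10³) + 700/(850×70×10³) = 2.395×10⁻⁵ mm/N.
Hence P = δ_free / Σ(L/AE) = 3/2.395×10⁻⁵ = 125.3 kN (compressive).
σ_{stainless steel} = P / A = 125300 / 1925 = 65.07 MPa.

σ ≈ 65.1 MPa (compressive)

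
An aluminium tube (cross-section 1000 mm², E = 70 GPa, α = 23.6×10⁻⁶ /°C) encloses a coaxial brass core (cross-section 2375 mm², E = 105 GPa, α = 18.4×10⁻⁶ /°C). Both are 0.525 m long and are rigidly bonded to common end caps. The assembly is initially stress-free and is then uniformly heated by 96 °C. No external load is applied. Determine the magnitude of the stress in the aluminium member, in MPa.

σ ≈ 27.3 MPa (compressive)

The aluminium has the larger α, so on heating it would change length more than the brass if both were free. The rigid plates force a common final length, so the aluminium is put into compression and the brass into tension, with equal and opposite forces P (no external load).
Setting the final lengths equal and cancelling L: (α₁ − α₂)ΔT = P/(A₁E₁) + P/(A₂E₂).
|α₁ − α₂|·ΔT = 5.2×10⁻⁶ × 96 = 0.0004992.
1/(A₁E₁) + 1/(A₂E₂) = 1/(1000×70×10³) + 1/(2375×105×10³) = 1.83×10⁻⁸ N⁻¹.
So P = 0.0004992 / 1.83×10⁻⁸ = 27.29 kN.
σ_{aluminium} = P/A₁ = 27290/1000 = 27.29 MPa, compressive.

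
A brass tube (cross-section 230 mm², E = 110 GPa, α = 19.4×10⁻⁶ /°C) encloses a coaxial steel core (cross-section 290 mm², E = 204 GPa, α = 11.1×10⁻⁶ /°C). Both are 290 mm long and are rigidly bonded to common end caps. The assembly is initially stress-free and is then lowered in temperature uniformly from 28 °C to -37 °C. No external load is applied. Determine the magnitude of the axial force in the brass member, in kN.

Equilibrium of a rigid end plate with no external load gives equal and opposite internal forces ±P in the two members. Since α_{brass} > α_{steel}, cooling drives the brass into tension and the steel into compression.
Compatibility of the two members (thermal + elastic change equal): (α₁ − α₂)ΔT = P·[1/(A₁E₁) + 1/(A₂E₂)].
|α₁ − α₂|·ΔT = 8.3×10⁻⁶ × 65 = 0.0005395.
1/(A₁E₁) + 1/(A₂E₂) = 1/(230×110×10³) + 1/(290×204×10³) = 5.643×10⁻⁸ N⁻¹.
So P = 0.0005395 / 5.643×10⁻⁸ = 9.561 kN.

P ≈ 9.56 kN (tensile in the brass)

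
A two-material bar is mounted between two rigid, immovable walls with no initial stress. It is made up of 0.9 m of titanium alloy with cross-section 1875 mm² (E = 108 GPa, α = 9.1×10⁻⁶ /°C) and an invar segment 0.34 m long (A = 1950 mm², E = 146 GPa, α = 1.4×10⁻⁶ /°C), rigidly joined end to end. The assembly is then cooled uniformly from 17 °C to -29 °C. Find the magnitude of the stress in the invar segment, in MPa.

With the walls removed the bar would change length by δ_free = Σ αᵢΔT Lᵢ = 9.1×10⁻⁶×46×900 + 1.4×10⁻⁶×46×340 = 0.3986 mm.
Since the ends are fixed, an axial force P builds up, equal in every segment, with P · Σ Lᵢ/(AᵢEᵢ) = δ_free.
Σ Lᵢ/(AᵢEᵢ) = 900/(1875×108×10³) + 340/(1950×146×10³) = 5.639×10⁻⁶ mm/N.
So P = 0.3986 / 5.639×10⁻⁶ = 70.7 kN, tensile.
σ_{invar} = P / A = 70700 / 1950 = 36.25 MPa.

σ ≈ 36.3 MPa (tensile)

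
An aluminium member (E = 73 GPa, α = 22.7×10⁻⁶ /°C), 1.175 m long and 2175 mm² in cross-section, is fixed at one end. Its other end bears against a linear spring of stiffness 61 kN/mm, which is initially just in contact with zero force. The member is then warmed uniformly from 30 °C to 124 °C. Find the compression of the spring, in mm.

If the spring were absent the member would lengthen by αΔT L = 22.7×10⁻⁶ × 94 × 1175 = 2.507 mm.
With a force P in the spring, the elastic change of the member is PL/(AE) and that of the spring is P/k; compatibility requires their sum to equal δ_free.
So P = δ_free / [L/(AE) + 1/k] = 2.507 / [ 1175/(2175×73×10³) + 1/(61×10³) ].
P = 2.507 / 2.379×10⁻⁵ = 105400 N.
Spring compression = P/k = 105400/(61×10³) = 1.727 mm.

δ ≈ 1.73 mm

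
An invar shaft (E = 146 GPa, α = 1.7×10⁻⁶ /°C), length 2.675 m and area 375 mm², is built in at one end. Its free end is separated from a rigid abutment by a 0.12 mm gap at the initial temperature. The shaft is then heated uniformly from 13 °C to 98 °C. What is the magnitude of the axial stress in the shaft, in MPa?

Free thermal elongation = αΔT L = 1.7×10⁻⁶ × 85 × 2675 = 0.3865 mm.
After closing the 0.12 mm clearance, 0.3865 − 0.12 = 0.2665 mm of expansion remains to be suppressed by the wall.
That suppressed elongation corresponds to σ = E·Δ/L = 146×10³ × 0.2665/2675 = 14.55 MPa.

σ ≈ 14.5 MPa (compressive)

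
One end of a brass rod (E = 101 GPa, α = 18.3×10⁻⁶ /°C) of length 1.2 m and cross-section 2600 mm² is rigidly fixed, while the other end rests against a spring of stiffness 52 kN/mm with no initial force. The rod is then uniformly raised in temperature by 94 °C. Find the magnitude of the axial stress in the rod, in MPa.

σ ≈ 33.4 MPa (compressive)

Free thermal expansion: δ_free = αΔT L = 18.3×10⁻⁶ × 94 × 1200 = 2.064 mm.
With a force P in the spring, the elastic change of the rod is PL/(AE) and that of the spring is P/k; compatibility requires their sum to equal δ_free.
So P = δ_free / [L/(AE) + 1/k] = 2.064 / [ 1200/(2600×101×10³) + 1/(52×10³) ].
P = 2.064 / 2.38×10⁻⁵ = 86730 N.
σ = P/A = 86730/2600 = 33.36 MPa.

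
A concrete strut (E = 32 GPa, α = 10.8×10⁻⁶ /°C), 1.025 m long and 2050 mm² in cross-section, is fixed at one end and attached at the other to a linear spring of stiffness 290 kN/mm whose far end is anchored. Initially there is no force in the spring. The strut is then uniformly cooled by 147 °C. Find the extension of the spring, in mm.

Free thermal contraction: δ_free = αΔT L = 10.8×10⁻⁶ × 147 × 1025 = 1.627 mm.
With a force P in the spring, the elastic change of the strut is PL/(AE) and that of the spring is P/k; compatibility requires their sum to equal δ_free.
P [ L/(AE) + 1/k ] = δ_free → P [ 1025/(2050×32×10³) + 1/(290×10³) ] = 1.627.
P = 1.627 / 1.907×10⁻⁵ = 85320 N.
Spring extension = P/k = 85320/(290×10³) = 0.2942 mm.

δ ≈ 0.294 mm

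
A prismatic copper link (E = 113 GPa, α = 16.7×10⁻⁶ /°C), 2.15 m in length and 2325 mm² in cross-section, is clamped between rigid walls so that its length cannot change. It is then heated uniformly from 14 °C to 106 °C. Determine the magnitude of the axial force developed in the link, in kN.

With zero net strain, σ = E·αΔT = 113 GPa × 16.7×10⁻⁶ × 92 = 173.6 MPa.
Then P = σA = 173.6 × 2325 mm² = 403.7 kN, compressive.

P ≈ 404 kN (compressive)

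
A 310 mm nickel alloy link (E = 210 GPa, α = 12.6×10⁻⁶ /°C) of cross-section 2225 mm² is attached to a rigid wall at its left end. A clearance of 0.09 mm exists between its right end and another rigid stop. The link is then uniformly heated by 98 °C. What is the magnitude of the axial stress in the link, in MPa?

σ ≈ 198 MPa (compressive)

Free thermal elongation = αΔT L = 12.6×10⁻⁶ × 98 × 310 = 0.3828 mm.
This exceeds the 0.09 mm gap, so the wall pushes back. The portion of expansion that must be recovered elastically is δ_free − gap = 0.3828 − 0.09 = 0.2928 mm.
Compatibility: PL/(AE) = 0.2928 mm, so σ = P/A = E × (0.2928/310) = 198.3 MPa.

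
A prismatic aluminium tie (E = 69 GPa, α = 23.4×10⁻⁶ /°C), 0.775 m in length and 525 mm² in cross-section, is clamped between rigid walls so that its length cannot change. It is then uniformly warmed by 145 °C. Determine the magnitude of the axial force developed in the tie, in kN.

P ≈ 123 kN (compressive)

With zero net strain, σ = E·αΔT = 69 GPa × 23.4×10⁻⁶ × 145 = 234.1 MPa.
Axial force P = σA = 234.1 × 525 = 122900 N = 122.9 kN, compressive.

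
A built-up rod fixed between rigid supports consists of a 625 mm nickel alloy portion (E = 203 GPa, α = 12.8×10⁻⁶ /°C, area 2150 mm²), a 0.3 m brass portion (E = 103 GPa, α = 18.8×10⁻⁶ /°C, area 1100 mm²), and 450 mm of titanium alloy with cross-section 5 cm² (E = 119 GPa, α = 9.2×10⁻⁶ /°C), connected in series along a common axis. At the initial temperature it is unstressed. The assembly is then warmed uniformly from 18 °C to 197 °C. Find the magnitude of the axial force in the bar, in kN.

P ≈ 273 kN (compressive)

Free thermal expansion of the whole bar: Σ αᵢΔT Lᵢ = 12.8×10⁻⁶×179×625 + 18.8×10⁻⁶×179×300 + 9.2×10⁻⁶×179×450 = 3.183 mm.
The rigid supports impose zero overall length change; the single axial force P common to all segments must satisfy P Σ Lᵢ/(AᵢEᵢ) = δ_free.
Σ Lᵢ/(AᵢEᵢ) = 625/(2150×203×10³) + 300/(1100×103×10³) + 450/(500×119×10³) = 1.164×10⁻⁵ mm/N.
So P = 3.183 / 1.164×10⁻⁵ = 273.4 kN, compressive.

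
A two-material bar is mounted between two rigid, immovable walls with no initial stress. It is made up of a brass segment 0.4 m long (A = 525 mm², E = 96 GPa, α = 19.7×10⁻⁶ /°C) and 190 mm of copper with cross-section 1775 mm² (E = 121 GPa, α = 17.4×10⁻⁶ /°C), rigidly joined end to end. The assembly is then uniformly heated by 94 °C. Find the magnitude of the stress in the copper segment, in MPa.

If the supports were absent, the total length change would be Σ αᵢΔT Lᵢ = 19.7×10⁻⁶×94×400 + 17.4×10⁻⁶×94×190 = 1.051 mm.
Since the ends are fixed, an axial force P builds up, equal in every segment, with P · Σ Lᵢ/(AᵢEᵢ) = δ_free.
The series flexibility is Σ Lᵢ/(AᵢEᵢ) = 400/(525×96×10³) + 190/(1775×121×10³) = 8.821×10⁻⁶ mm/N.
Hence P = δ_free / Σ(L/AE) = 1.051/8.821×10⁻⁶ = 119.2 kN (compressive).
σ_{copper} = P / A = 119200 / 1775 = 67.16 MPa.

σ ≈ 67.2 MPa (compressive)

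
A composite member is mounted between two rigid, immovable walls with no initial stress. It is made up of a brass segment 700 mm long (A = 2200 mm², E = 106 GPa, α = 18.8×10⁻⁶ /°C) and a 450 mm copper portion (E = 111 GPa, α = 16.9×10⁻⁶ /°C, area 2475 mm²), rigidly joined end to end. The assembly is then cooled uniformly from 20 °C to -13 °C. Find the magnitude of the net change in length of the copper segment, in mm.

Free thermal contraction of the whole bar: Σ αᵢΔT Lᵢ = 18.8×10⁻⁶×33×700 + 16.9×10⁻⁶×33×450 = 0.6852 mm.
The rigid supports impose zero overall length change; the single axial force P common to all segments must satisfy P Σ Lᵢ/(AᵢEᵢ) = δ_free.
Σ Lᵢ/(AᵢEᵢ) = 700/(2200×106×10³) + 450/(2475×111×10³) = 4.64×10⁻⁶ mm/N.
So P = 0.6852 / 4.64×10⁻⁶ = 147.7 kN, tensile.
For the copper segment, free thermal change = 16.9×10⁻⁶×33×450 = 0.251 mm and elastic change from P = 147700×450/(2475×111×10³) = 0.2419 mm; these oppose, so the net change is 0.00905 mm (segment shortens).

|ΔL| ≈ 0.00905 mm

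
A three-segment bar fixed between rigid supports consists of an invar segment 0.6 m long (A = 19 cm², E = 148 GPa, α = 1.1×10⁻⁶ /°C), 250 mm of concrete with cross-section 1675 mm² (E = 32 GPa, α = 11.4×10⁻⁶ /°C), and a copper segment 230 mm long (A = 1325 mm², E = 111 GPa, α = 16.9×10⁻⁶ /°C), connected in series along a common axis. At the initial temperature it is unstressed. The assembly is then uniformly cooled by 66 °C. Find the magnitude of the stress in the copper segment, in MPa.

With the walls removed the bar would change length by δ_free = Σ αᵢΔT Lᵢ = 1.1×10⁻⁶×66×600 + 11.4×10⁻⁶×66×250 + 16.9×10⁻⁶×66×230 = 0.4882 mm.
The walls prevent any net length change, so an axial force P (same in every segment) develops. Compatibility: P · Σ Lᵢ/(AᵢEᵢ) = δ_free.
Σ Lᵢ/(AᵢEᵢ) = 600/(1900×148×10³) + 250/(1675×32×10³) + 230/(1325×111×10³) = 8.362×10⁻⁶ mm/N.
Hence P = δ_free / Σ(L/AE) = 0.4882/8.362×10⁻⁶ = 58.39 kN (tensile).
σ_{copper} = P / A = 58390 / 1325 = 44.06 MPa.

σ ≈ 44.1 MPa (tensile)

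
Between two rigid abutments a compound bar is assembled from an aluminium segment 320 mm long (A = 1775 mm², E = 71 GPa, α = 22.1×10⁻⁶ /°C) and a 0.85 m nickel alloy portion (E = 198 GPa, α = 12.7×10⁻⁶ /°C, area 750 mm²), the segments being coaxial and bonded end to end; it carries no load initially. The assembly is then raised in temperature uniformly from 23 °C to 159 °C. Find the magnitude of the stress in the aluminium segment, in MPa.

If the supports were absent, the total length change would be Σ αᵢΔT Lᵢ = 22.1×10⁻⁶×136×320 + 12.7×10⁻⁶×136×850 = 2.43 mm.
The rigid supports impose zero overall length change; the single axial force P common to all segments must satisfy P Σ Lᵢ/(AᵢEᵢ) = δ_free.
The series flexibility is Σ Lᵢ/(AᵢEᵢ) = 320/(1775×71×10³) + 850/(750×198×10³) = 8.263×10⁻⁶ mm/N.
So P = 2.43 / 8.263×10⁻⁶ = 294.1 kN, compressive.
σ_{aluminium} = P / A = 294100 / 1775 = 165.7 MPa.

σ ≈ 166 MPa (compressive)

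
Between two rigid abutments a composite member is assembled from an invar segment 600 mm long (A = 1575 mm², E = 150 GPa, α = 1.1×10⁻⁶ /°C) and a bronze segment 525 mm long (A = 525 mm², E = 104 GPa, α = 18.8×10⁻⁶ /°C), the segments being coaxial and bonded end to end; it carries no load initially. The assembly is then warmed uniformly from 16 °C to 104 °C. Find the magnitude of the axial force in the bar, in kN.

P ≈ 76.2 kN (compressive)

Free thermal expansion of the whole bar: Σ αᵢΔT Lᵢ = 1.1×10⁻⁶×88×600 + 18.8×10⁻⁶×88×525 = 0.9266 mm.
The rigid supports impose zero overall length change; the single axial force P common to all segments must satisfy P Σ Lᵢ/(AᵢEᵢ) = δ_free.
The series flexibility is Σ Lᵢ/(AᵢEᵢ) = 600/(1575×150×10³) + 525/(525×104×10³) = 1.216×10⁻⁵ mm/N.
So P = 0.9266 / 1.216×10⁻⁵ = 76.23 kN, compressive.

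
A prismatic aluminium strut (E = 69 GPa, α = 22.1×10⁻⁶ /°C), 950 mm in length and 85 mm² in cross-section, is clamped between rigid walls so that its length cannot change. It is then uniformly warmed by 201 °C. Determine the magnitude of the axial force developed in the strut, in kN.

Full restraint means ε = 0, so the stress is σ = EαΔT = 69×10³ × 22.1×10⁻⁶ × 201 = 306.5 MPa.
P = AEαΔT = 85 × 69×10³ × 22.1×10⁻⁶ × 201 = 26.05 kN (compressive).

P ≈ 26.1 kN (compressive)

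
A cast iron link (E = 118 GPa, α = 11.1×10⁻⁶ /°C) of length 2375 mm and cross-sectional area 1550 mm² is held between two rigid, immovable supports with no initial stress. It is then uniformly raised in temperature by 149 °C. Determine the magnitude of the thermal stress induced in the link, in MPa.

σ ≈ 195 MPa (compressive)

With length fixed, the mechanical strain must cancel the thermal strain αΔT = 11.1×10⁻⁶ × 149 = 1653.9×10⁻⁶.
Hence σ = E·αΔT = 118×10³ × 1653.9×10⁻⁶ = 195.2 MPa, compressive.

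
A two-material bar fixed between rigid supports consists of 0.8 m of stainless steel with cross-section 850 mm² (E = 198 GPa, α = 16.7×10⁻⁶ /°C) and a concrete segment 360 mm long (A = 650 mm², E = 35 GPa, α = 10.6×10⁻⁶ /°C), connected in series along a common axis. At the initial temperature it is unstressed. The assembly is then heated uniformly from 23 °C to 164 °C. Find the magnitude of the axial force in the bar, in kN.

P ≈ 118 kN (compressive)

Free thermal expansion of the whole bar: Σ αᵢΔT Lᵢ = 16.7×10⁻⁶×141×800 + 10.6×10⁻⁶×141×360 = 2.422 mm.
Since the ends are fixed, an axial force P builds up, equal in every segment, with P · Σ Lᵢ/(AᵢEᵢ) = δ_free.
The series flexibility is Σ Lᵢ/(AᵢEᵢ) = 800/(850×198×10³) + 360/(650×35×10³) = 2.058×10⁻⁵ mm/N.
P = 2.422 / 2.058×10⁻⁵ = 117700 N = 117.7 kN, compressive.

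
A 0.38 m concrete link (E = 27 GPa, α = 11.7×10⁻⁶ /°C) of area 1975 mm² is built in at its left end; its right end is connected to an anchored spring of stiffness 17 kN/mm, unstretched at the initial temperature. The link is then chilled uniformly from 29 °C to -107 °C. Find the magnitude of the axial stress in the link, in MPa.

σ ≈ 4.64 MPa (tensile)

Free thermal contraction: δ_free = αΔT L = 11.7×10⁻⁶ × 136 × 380 = 0.6047 mm.
With a force P in the spring, the elastic change of the link is PL/(AE) and that of the spring is P/k; compatibility requires their sum to equal δ_free.
P [ L/(AE) + 1/k ] = δ_free → P [ 380/(1975×27×10³) + 1/(17×10³) ] = 0.6047.
P = 0.6047 / 6.595×10⁻⁵ = 9168 N.
σ = P/A = 9168/1975 = 4.642 MPa.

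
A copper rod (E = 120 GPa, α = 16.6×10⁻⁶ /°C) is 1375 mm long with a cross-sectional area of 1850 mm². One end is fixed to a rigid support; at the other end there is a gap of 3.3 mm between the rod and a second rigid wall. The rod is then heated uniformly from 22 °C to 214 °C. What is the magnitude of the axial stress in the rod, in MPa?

If the wall were absent the rod would grow by αΔT L = 16.6×10⁻⁶ × 192 × 1375 = 4.382 mm.
The gap closes (δ_free > 3.3 mm) and the wall then resists a further 4.382 − 3.3 = 1.082 mm of expansion.
That suppressed elongation corresponds to σ = E·Δ/L = 120×10³ × 1.082/1375 = 94.46 MPa.

σ ≈ 94.5 MPa (compressive)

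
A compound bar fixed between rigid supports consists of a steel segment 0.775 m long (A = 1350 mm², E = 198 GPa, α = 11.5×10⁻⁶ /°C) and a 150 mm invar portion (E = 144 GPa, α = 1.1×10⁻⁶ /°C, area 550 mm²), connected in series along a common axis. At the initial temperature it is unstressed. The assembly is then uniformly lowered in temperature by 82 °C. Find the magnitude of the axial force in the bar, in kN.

P ≈ 155 kN (tensile)

Free thermal contraction of the whole bar: Σ αᵢΔT Lᵢ = 11.5×10⁻⁶×82×775 + 1.1×10⁻⁶×82×150 = 0.7444 mm.
The walls prevent any net length change, so an axial force P (same in every segment) develops. Compatibility: P · Σ Lᵢ/(AᵢEᵢ) = δ_free.
The series flexibility is Σ Lᵢ/(AᵢEᵢ) = 775/(1350×198×10³) + 150/(550×144×10³) = 4.793×10⁻⁶ mm/N.
P = 0.7444 / 4.793×10⁻⁶ = 155300 N = 155.3 kN, tensile.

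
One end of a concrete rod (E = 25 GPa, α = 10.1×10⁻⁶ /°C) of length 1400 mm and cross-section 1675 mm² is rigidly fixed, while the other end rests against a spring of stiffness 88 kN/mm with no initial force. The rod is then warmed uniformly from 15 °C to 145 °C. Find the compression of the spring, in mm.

δ ≈ 0.466 mm

The unrestrained thermal change is αΔT L = 10.1×10⁻⁶ × 130 × 1400 = 1.838 mm.
Let P be the compressive force at the spring. The rod shortens elastically by PL/(AE) and the spring compresses by P/k; together these equal δ_free.
So P = δ_free / [L/(AE) + 1/k] = 1.838 / [ 1400/(1675×25×10³) + 1/(88×10³) ].
P = 1.838 / 4.48×10⁻⁵ = 41030 N.
Spring compression = P/k = 41030/(88×10³) = 0.4663 mm.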